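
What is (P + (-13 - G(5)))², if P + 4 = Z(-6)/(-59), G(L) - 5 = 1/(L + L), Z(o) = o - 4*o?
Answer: 174741961/348100 ≈ 501.99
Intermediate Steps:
Z(o) = -3*o
G(L) = 5 + 1/(2*L) (G(L) = 5 + 1/(L + L) = 5 + 1/(2*L))
P = -254/59 (P = -4 - 3*(-6)/(-59) = -4 + 18*(-1/59) = -4 - 18/59 = -254/59 ≈ -4.3051)
(P + (-13 - G(5)))² = (-254/59 + (-13 - (5 + (½)/5)))² = (-254/59 + (-13 - (5 + (½)*(⅕))))² = (-254/59 + (-13 - (5 + ⅒)))² = (-254/59 + (-13 - 1*51/10))² = (-254/59 + (-13 - 51/10))² = (-254/59 - 181/10)² = (-13219/590)² = 174741961/348100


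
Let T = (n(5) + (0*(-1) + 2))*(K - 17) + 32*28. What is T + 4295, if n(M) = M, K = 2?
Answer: 5086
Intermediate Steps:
T = 791 (T = (5 + (0*(-1) + 2))*(2 - 17) + 32*28 = (5 + (0 + 2))*(-15) + 896 = (5 + 2)*(-15) + 896 = 7*(-15) + 896 = -105 + 896 = 791)
T + 4295 = 791 + 4295 = 5086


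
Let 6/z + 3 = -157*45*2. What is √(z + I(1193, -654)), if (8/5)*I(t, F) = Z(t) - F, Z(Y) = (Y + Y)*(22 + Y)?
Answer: 17*√556689532798/9422 ≈ 1346.2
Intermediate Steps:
Z(Y) = 2*Y*(22 + Y) (Z(Y) = (2*Y)*(22 + Y) = 2*Y*(22 + Y))
z = -2/4711 (z = 6/(-3 - 157*45*2) = 6/(-3 - 7065*2) = 6/(-3 - 14130) = 6/(-14133) = 6*(-1/14133) = -2/4711 ≈ -0.00042454)
I(t, F) = -5*F/8 + 5*t*(22 + t)/4 (I(t, F) = 5*(2*t*(22 + t) - F)/8 = 5*(-F + 2*t*(22 + t))/8 = -5*F/8 + 5*t*(22 + t)/4)
√(z + I(1193, -654)) = √(-2/4711 + (-5/8*(-654) + (5/4)*1193*(22 + 1193))) = √(-2/4711 + (1635/4 + (5/4)*1193*1215)) = √(-2/4711 + (1635/4 + 7247475/4)) = √(-2/4711 + 3624555/2) = √(17075278601/9422) = 17*√556689532798/9422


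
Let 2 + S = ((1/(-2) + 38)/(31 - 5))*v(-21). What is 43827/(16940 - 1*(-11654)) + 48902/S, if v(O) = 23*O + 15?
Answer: -1368632909/19358138 ≈ -70.701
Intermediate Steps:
v(O) = 15 + 23*O
S = -677 (S = -2 + ((1/(-2) + 38)/(31 - 5))*(15 + 23*(-21)) = -2 + ((-1/2 + 38)/26)*(15 - 483) = -2 + ((75/2)*(1/26))*(-468) = -2 + (75/52)*(-468) = -2 - 675 = -677)
43827/(16940 - 1*(-11654)) + 48902/S = 43827/(16940 - 1*(-11654)) + 48902/(-677) = 43827/(16940 + 11654) + 48902*(-1/677) = 43827/28594 - 48902/677 = -1368632909/19358138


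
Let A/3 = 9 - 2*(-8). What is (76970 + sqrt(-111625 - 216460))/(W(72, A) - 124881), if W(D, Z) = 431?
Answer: -7697/12445 - I*sqrt(328085)/124450 ≈ -0.61848 - 0.0046025*I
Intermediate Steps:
A = 75 (A = 3*(9 - 2*(-8)) = 3*(9 + 16) = 3*25 = 75)
(76970 + sqrt(-111625 - 216460))/(W(72, A) - 124881) = (76970 + sqrt(-111625 - 216460))/(431 - 124881) = (76970 + sqrt(-328085))/(-124450) = (76970 + I*sqrt(328085))*(-1/124450) = -7697/12445 - I*sqrt(328085)/124450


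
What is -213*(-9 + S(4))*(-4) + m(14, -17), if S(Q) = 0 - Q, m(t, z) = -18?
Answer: -11094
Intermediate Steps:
S(Q) = -Q
-213*(-9 + S(4))*(-4) + m(14, -17) = -213*(-9 - 1*4)*(-4) - 18 = -213*(-9 - 4)*(-4) - 18 = -(-2769)*(-4) - 18 = -213*52 - 18 = -11076 - 18 = -11094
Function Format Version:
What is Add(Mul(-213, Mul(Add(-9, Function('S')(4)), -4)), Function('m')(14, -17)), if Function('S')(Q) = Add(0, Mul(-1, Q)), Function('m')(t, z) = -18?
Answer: -11094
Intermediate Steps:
Function('S')(Q) = Mul(-1, Q)
Add(Mul(-213, Mul(Add(-9, Function('S')(4)), -4)), Function('m')(14, -17)) = Add(Mul(-213, Mul(Add(-9, Mul(-1, 4)), -4)), -18) = Add(Mul(-213, Mul(Add(-9, -4), -4)), -18) = Add(Mul(-213, Mul(-13, -4)), -18) = Add(Mul(-213, 52), -18) = Add(-11076, -18) = -11094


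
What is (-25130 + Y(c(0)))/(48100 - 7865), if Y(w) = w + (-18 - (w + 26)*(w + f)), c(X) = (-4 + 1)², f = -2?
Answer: -25384/40235 ≈ -0.63089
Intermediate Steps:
c(X) = 9 (c(X) = (-3)² = 9)
Y(w) = -18 + w - (-2 + w)*(26 + w) (Y(w) = w + (-18 - (w + 26)*(w - 2)) = w + (-18 - (26 + w)*(-2 + w)) = w + (-18 - (-2 + w)*(26 + w)) = -18 + w - (-2 + w)*(26 + w))
(-25130 + Y(c(0)))/(48100 - 7865) = (-25130 + (34 - 1*9² - 23*9))/(48100 - 7865) = (-25130 + (34 - 1*81 - 207))/40235 = (-25130 + (34 - 81 - 207))*(1/40235) = (-25130 - 254)*(1/40235) = -25384*1/40235 = -25384/40235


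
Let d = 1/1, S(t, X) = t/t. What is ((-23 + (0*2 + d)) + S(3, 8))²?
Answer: 441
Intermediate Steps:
S(t, X) = 1
d = 1
((-23 + (0*2 + d)) + S(3, 8))² = ((-23 + (0*2 + 1)) + 1)² = ((-23 + (0 + 1)) + 1)² = ((-23 + 1) + 1)² = (-22 + 1)² = (-21)² = 441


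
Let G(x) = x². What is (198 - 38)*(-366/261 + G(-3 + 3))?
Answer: -19520/87 ≈ -224.37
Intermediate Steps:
(198 - 38)*(-366/261 + G(-3 + 3)) = (198 - 38)*(-366/261 + (-3 + 3)²) = 160*(-366*1/261 + 0²) = 160*(-122/87 + 0) = 160*(-122/87) = -19520/87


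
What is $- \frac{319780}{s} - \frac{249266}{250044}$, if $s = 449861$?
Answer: $- \frac{96047061173}{56242521942} \approx -1.7077$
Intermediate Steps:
$- \frac{319780}{s} - \frac{249266}{250044} = - \frac{319780}{449861} - \frac{249266}{250044} = \left(-319780\right) \frac{1}{449861} - \frac{124633}{125022} = - \frac{319780}{449861} - \frac{124633}{125022} = - \frac{96047061173}{56242521942}$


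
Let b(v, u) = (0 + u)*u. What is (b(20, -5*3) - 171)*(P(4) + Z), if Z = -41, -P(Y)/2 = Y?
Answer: -2646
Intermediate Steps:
P(Y) = -2*Y
b(v, u) = u² (b(v, u) = u*u = u²)
(b(20, -5*3) - 171)*(P(4) + Z) = ((-5*3)² - 171)*(-2*4 - 41) = ((-15)² - 171)*(-8 - 41) = (225 - 171)*(-49) = 54*(-49) = -2646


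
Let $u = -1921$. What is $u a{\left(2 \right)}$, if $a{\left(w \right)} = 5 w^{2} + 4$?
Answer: $-46104$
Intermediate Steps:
$a{\left(w \right)} = 4 + 5 w^{2}$
$u a{\left(2 \right)} = - 1921 \left(4 + 5 \cdot 2^{2}\right) = - 1921 \left(4 + 5 \cdot 4\right) = - 1921 \left(4 + 20\right) = \left(-1921\right) 24 = -46104$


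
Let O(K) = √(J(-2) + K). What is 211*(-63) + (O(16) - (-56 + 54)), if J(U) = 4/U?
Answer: -13291 + √14 ≈ -13287.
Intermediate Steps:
O(K) = √(-2 + K) (O(K) = √(4/(-2) + K) = √(4*(-½) + K) = √(-2 + K))
211*(-63) + (O(16) - (-56 + 54)) = 211*(-63) + (√(-2 + 16) - (-56 + 54)) = -13293 + (√14 - 1*(-2)) = -13293 + (√14 + 2) = -13293 + (2 + √14) = -13291 + √14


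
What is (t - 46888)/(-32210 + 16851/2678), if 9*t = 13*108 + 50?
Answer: 1126200764/776173761 ≈ 1.4510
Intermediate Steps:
t = 1454/9 (t = (13*108 + 50)/9 = (1404 + 50)/9 = (⅑)*1454 = 1454/9 ≈ 161.56)
(t - 46888)/(-32210 + 16851/2678) = (1454/9 - 46888)/(-32210 + 16851/2678) = -420538/(9*(-32210 + 16851*(1/2678))) = -420538/(9*(-32210 + 16851/2678)) = -420538/(9*(-86241529/2678)) = -420538/9*(-2678/86241529) = 1126200764/776173761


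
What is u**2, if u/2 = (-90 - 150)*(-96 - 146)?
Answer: 13493145600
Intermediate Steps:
u = 116160 (u = 2*((-90 - 150)*(-96 - 146)) = 2*(-240*(-242)) = 2*58080 = 116160)
u**2 = 116160**2 = 13493145600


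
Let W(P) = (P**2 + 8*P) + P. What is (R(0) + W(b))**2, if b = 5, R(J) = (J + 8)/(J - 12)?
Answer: 43264/9 ≈ 4807.1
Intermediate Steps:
R(J) = (8 + J)/(-12 + J)
W(P) = P**2 + 9*P
(R(0) + W(b))**2 = ((8 + 0)/(-12 + 0) + 5*(9 + 5))**2 = (8/(-12) + 5*14)**2 = (-1/12*8 + 70)**2 = (-2/3 + 70)**2 = (208/3)**2 = 43264/9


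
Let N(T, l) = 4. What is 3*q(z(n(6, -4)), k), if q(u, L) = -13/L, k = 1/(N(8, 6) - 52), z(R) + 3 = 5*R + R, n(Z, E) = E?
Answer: 1872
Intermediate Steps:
z(R) = -3 + 6*R (z(R) = -3 + (5*R + R) = -3 + 6*R)
k = -1/48 (k = 1/(4 - 52) = 1/(-48) = -1/48 ≈ -0.020833)
3*q(z(n(6, -4)), k) = 3*(-13/(-1/48)) = 3*(-13*(-48)) = 3*624 = 1872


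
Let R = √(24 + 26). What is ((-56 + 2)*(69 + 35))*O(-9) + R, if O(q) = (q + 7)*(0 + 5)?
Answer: 56160 + 5*√2 ≈ 56167.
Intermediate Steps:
O(q) = 35 + 5*q (O(q) = (7 + q)*5 = 35 + 5*q)
R = 5*√2 (R = √50 = 5*√2 ≈ 7.0711)
((-56 + 2)*(69 + 35))*O(-9) + R = ((-56 + 2)*(69 + 35))*(35 + 5*(-9)) + 5*√2 = (-54*104)*(35 - 45) + 5*√2 = -5616*(-10) + 5*√2 = 56160 + 5*√2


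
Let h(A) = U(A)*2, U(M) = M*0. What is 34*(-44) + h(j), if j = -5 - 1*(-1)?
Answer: -1496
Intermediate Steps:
U(M) = 0
j = -4 (j = -5 + 1 = -4)
h(A) = 0 (h(A) = 0*2 = 0)
34*(-44) + h(j) = 34*(-44) + 0 = -1496 + 0 = -1496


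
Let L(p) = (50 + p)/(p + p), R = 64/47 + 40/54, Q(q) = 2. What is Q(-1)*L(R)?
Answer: 33059/1334 ≈ 24.782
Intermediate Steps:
R = 2668/1269 (R = 64*(1/47) + 40*(1/54) = 64/47 + 20/27 = 2668/1269 ≈ 2.1024)
L(p) = (50 + p)/(2*p) (L(p) = (50 + p)/((2*p)) = (50 + p)*(1/(2*p)) = (50 + p)/(2*p))
Q(-1)*L(R) = 2*((50 + 2668/1269)/(2*(2668/1269))) = 2*((1/2)*(1269/2668)*(66118/1269)) = 2*(33059/2668) = 33059/1334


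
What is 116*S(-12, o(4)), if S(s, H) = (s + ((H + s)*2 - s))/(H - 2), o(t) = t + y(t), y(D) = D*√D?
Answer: 0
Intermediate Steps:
y(D) = D^(3/2)
o(t) = t + t^(3/2)
S(s, H) = (2*H + 2*s)/(-2 + H) (S(s, H) = (s + ((2*H + 2*s) - s))/(-2 + H) = (s + (s + 2*H))/(-2 + H) = (2*H + 2*s)/(-2 + H))
116*S(-12, o(4)) = 116*(2*((4 + 4^(3/2)) - 12)/(-2 + (4 + 4^(3/2)))) = 116*(2*((4 + 8) - 12)/(-2 + (4 + 8))) = 116*(2*(12 - 12)/(-2 + 12)) = 116*(2*0/10) = 116*(2*(⅒)*0) = 116*0 = 0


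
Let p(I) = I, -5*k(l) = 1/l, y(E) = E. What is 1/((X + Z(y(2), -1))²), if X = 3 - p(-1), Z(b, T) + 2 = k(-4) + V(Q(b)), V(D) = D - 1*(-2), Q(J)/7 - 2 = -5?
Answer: 400/114921 ≈ 0.0034807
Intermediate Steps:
k(l) = -1/(5*l)
Q(J) = -21 (Q(J) = 14 + 7*(-5) = 14 - 35 = -21)
V(D) = 2 + D (V(D) = D + 2 = 2 + D)
Z(b, T) = -419/20 (Z(b, T) = -2 + (-⅕/(-4) + (2 - 21)) = -2 + (-⅕*(-¼) - 19) = -2 + (1/20 - 19) = -2 - 379/20 = -419/20)
X = 4 (X = 3 - 1*(-1) = 3 + 1 = 4)
1/((X + Z(y(2), -1))²) = 1/((4 - 419/20)²) = 1/((-339/20)²) = 1/(114921/400) = 400/114921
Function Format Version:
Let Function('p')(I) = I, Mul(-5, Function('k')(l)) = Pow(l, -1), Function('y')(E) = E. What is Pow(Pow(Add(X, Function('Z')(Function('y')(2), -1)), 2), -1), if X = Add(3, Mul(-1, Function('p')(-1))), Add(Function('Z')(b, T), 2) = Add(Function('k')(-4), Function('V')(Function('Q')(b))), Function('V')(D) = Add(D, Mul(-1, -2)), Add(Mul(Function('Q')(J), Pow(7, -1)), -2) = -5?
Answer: Rational(400, 114921) ≈ 0.0034807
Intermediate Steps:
Function('k')(l) = Mul(Rational(-1, 5), Pow(l, -1))
Function('Q')(J) = -21 (Function('Q')(J) = Add(14, Mul(7, -5)) = Add(14, -35) = -21)
Function('V')(D) = Add(2, D) (Function('V')(D) = Add(D, 2) = Add(2, D))
Function('Z')(b, T) = Rational(-419, 20) (Function('Z')(b, T) = Add(-2, Add(Mul(Rational(-1, 5), Pow(-4, -1)), Add(2, -21))) = Add(-2, Add(Mul(Rational(-1, 5), Rational(-1, 4)), -19)) = Add(-2, Add(Rational(1, 20), -19)) = Add(-2, Rational(-379, 20)) = Rational(-419, 20))
X = 4 (X = Add(3, Mul(-1, -1)) = Add(3, 1) = 4)
Pow(Pow(Add(X, Function('Z')(Function('y')(2), -1)), 2), -1) = Pow(Pow(Add(4, Rational(-419, 20)), 2), -1) = Pow(Pow(Rational(-339, 20), 2), -1) = Pow(Rational(114921, 400), -1) = Rational(400, 114921)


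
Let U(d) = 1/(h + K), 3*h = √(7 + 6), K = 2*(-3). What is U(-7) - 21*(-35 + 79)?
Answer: -287418/311 - 3*√13/311 ≈ -924.21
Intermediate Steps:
K = -6
h = √13/3 (h = √(7 + 6)/3 = √13/3 ≈ 1.2019)
U(d) = 1/(-6 + √13/3) (U(d) = 1/(√13/3 - 6) = 1/(-6 + √13/3))
U(-7) - 21*(-35 + 79) = (-54/311 - 3*√13/311) - 21*(-35 + 79) = (-54/311 - 3*√13/311) - 21*44 = (-54/311 - 3*√13/311) - 924 = -287418/311 - 3*√13/311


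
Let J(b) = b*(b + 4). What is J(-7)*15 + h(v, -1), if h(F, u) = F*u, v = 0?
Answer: 315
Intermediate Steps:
J(b) = b*(4 + b)
J(-7)*15 + h(v, -1) = -7*(4 - 7)*15 + 0*(-1) = -7*(-3)*15 + 0 = 21*15 + 0 = 315 + 0 = 315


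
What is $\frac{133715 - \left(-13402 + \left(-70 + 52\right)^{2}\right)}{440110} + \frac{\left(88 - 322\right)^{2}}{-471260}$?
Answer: $\frac{2253950301}{10370311930} \approx 0.21735$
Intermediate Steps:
$\frac{133715 - \left(-13402 + \left(-70 + 52\right)^{2}\right)}{440110} + \frac{\left(88 - 322\right)^{2}}{-471260} = \left(133715 - \left(-13402 + \left(-18\right)^{2}\right)\right) \frac{1}{440110} + \left(-234\right)^{2} \left(- \frac{1}{471260}\right) = \left(133715 - \left(-13402 + 324\right)\right) \frac{1}{440110} + 54756 \left(- \frac{1}{471260}\right) = \left(133715 - -13078\right) \frac{1}{440110} - \frac{13689}{117815} = \left(133715 + 13078\right) \frac{1}{440110} - \frac{13689}{117815} = 146793 \cdot \frac{1}{440110} - \frac{13689}{117815} = \frac{146793}{440110} - \frac{13689}{117815} = \frac{2253950301}{10370311930}$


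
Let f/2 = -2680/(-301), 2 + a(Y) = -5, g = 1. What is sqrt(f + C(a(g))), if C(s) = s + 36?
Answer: sqrt(4240789)/301 ≈ 6.8416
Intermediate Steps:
a(Y) = -7 (a(Y) = -2 - 5 = -7)
f = 5360/301 (f = 2*(-2680/(-301)) = 2*(-2680*(-1/301)) = 2*(2680/301) = 5360/301 ≈ 17.807)
C(s) = 36 + s
sqrt(f + C(a(g))) = sqrt(5360/301 + (36 - 7)) = sqrt(5360/301 + 29) = sqrt(14089/301) = sqrt(4240789)/301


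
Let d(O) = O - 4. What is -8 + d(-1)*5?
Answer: -33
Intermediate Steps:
d(O) = -4 + O
-8 + d(-1)*5 = -8 + (-4 - 1)*5 = -8 - 5*5 = -8 - 25 = -33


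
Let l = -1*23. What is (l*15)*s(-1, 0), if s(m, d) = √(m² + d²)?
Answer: -345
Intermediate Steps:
l = -23
s(m, d) = √(d² + m²)
(l*15)*s(-1, 0) = (-23*15)*√(0² + (-1)²) = -345*√(0 + 1) = -345*√1 = -345*1 = -345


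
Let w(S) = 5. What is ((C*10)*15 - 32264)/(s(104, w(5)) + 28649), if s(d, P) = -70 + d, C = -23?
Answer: -35714/28683 ≈ -1.2451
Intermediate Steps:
((C*10)*15 - 32264)/(s(104, w(5)) + 28649) = (-23*10*15 - 32264)/((-70 + 104) + 28649) = (-230*15 - 32264)/(34 + 28649) = (-3450 - 32264)/28683 = -35714*1/28683 = -35714/28683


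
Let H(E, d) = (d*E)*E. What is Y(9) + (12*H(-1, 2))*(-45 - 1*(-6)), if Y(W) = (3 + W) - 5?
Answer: -929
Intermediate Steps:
Y(W) = -2 + W
H(E, d) = d*E² (H(E, d) = (E*d)*E = d*E²)
Y(9) + (12*H(-1, 2))*(-45 - 1*(-6)) = (-2 + 9) + (12*(2*(-1)²))*(-45 - 1*(-6)) = 7 + (12*(2*1))*(-45 + 6) = 7 + (12*2)*(-39) = 7 + 24*(-39) = 7 - 936 = -929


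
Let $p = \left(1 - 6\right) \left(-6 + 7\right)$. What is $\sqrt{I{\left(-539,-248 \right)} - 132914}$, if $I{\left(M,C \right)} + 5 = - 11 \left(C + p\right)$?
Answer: $2 i \sqrt{32534} \approx 360.74 i$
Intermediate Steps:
$p = -5$ ($p = \left(-5\right) 1 = -5$)
$I{\left(M,C \right)} = 50 - 11 C$ ($I{\left(M,C \right)} = -5 - 11 \left(C - 5\right) = -5 - 11 \left(-5 + C\right) = -5 - \left(-55 + 11 C\right) = 50 - 11 C$)
$\sqrt{I{\left(-539,-248 \right)} - 132914} = \sqrt{\left(50 - -2728\right) - 132914} = \sqrt{\left(50 + 2728\right) - 132914} = \sqrt{2778 - 132914} = \sqrt{-130136} = 2 i \sqrt{32534}$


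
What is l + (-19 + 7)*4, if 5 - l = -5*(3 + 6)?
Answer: 2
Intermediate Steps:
l = 50 (l = 5 - (-5)*(3 + 6) = 5 - (-5)*9 = 5 - 1*(-45) = 5 + 45 = 50)
l + (-19 + 7)*4 = 50 + (-19 + 7)*4 = 50 - 12*4 = 50 - 48 = 2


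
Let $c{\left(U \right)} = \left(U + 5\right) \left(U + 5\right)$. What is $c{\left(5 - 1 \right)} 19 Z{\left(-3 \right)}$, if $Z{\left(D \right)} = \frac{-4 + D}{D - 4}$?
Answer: $1539$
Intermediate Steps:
$Z{\left(D \right)} = 1$ ($Z{\left(D \right)} = \frac{-4 + D}{-4 + D} = 1$)
$c{\left(U \right)} = \left(5 + U\right)^{2}$ ($c{\left(U \right)} = \left(5 + U\right) \left(5 + U\right) = \left(5 + U\right)^{2}$)
$c{\left(5 - 1 \right)} 19 Z{\left(-3 \right)} = \left(5 + \left(5 - 1\right)\right)^{2} \cdot 19 \cdot 1 = \left(5 + 4\right)^{2} \cdot 19 \cdot 1 = 9^{2} \cdot 19 \cdot 1 = 81 \cdot 19 \cdot 1 = 1539 \cdot 1 = 1539$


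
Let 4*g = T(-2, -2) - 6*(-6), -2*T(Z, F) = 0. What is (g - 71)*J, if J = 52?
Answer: -3224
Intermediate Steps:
T(Z, F) = 0 (T(Z, F) = -½*0 = 0)
g = 9 (g = (0 - 6*(-6))/4 = (0 + 36)/4 = (¼)*36 = 9)
(g - 71)*J = (9 - 71)*52 = -62*52 = -3224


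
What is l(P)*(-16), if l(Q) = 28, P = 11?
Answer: -448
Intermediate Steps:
l(P)*(-16) = 28*(-16) = -448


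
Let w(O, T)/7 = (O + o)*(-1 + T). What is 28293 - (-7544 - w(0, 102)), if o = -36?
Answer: 10385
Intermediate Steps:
w(O, T) = 7*(-1 + T)*(-36 + O) (w(O, T) = 7*((O - 36)*(-1 + T)) = 7*((-36 + O)*(-1 + T)) = 7*((-1 + T)*(-36 + O)) = 7*(-1 + T)*(-36 + O))
28293 - (-7544 - w(0, 102)) = 28293 - (-7544 - (252 - 252*102 - 7*0 + 7*0*102)) = 28293 - (-7544 - (252 - 25704 + 0 + 0)) = 28293 - (-7544 - 1*(-25452)) = 28293 - (-7544 + 25452) = 28293 - 1*17908 = 28293 - 17908 = 10385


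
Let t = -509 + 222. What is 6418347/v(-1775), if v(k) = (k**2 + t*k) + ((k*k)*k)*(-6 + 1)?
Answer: 2139449/9321818975 ≈ 0.00022951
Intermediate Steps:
t = -287
v(k) = k**2 - 287*k - 5*k**3 (v(k) = (k**2 - 287*k) + ((k*k)*k)*(-6 + 1) = (k**2 - 287*k) + (k**2*k)*(-5) = (k**2 - 287*k) + k**3*(-5) = (k**2 - 287*k) - 5*k**3 = k**2 - 287*k - 5*k**3)
6418347/v(-1775) = 6418347/((-1775*(-287 - 1775 - 5*(-1775)**2))) = 6418347/((-1775*(-287 - 1775 - 5*3150625))) = 6418347/((-1775*(-287 - 1775 - 15753125))) = 6418347/((-1775*(-15755187))) = 6418347/27965456925 = 6418347*(1/27965456925) = 2139449/9321818975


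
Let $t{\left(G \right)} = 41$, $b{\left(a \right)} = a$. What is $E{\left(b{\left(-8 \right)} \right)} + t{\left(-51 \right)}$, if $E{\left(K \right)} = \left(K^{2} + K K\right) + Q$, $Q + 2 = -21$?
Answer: $146$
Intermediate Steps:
$Q = -23$ ($Q = -2 - 21 = -23$)
$E{\left(K \right)} = -23 + 2 K^{2}$ ($E{\left(K \right)} = \left(K^{2} + K K\right) - 23 = \left(K^{2} + K^{2}\right) - 23 = 2 K^{2} - 23 = -23 + 2 K^{2}$)
$E{\left(b{\left(-8 \right)} \right)} + t{\left(-51 \right)} = \left(-23 + 2 \left(-8\right)^{2}\right) + 41 = \left(-23 + 2 \cdot 64\right) + 41 = \left(-23 + 128\right) + 41 = 105 + 41 = 146$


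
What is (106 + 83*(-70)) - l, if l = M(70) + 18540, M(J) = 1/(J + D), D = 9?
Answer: -1915277/79 ≈ -24244.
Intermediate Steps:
M(J) = 1/(9 + J) (M(J) = 1/(J + 9) = 1/(9 + J))
l = 1464661/79 (l = 1/(9 + 70) + 18540 = 1/79 + 18540 = 1464661/79 ≈ 18540.)
(106 + 83*(-70)) - l = (106 + 83*(-70)) - 1*1464661/79 = (106 - 5810) - 1464661/79 = -5704 - 1464661/79 = -1915277/79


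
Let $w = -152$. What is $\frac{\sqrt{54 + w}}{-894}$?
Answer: $- \frac{7 i \sqrt{2}}{894} \approx - 0.011073 i$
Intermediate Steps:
$\frac{\sqrt{54 + w}}{-894} = \frac{\sqrt{54 - 152}}{-894} = \sqrt{-98} \left(- \frac{1}{894}\right) = 7 i \sqrt{2} \left(- \frac{1}{894}\right) = - \frac{7 i \sqrt{2}}{894}$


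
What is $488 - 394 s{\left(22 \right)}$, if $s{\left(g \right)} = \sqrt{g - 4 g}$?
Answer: $488 - 394 i \sqrt{66} \approx 488.0 - 3200.9 i$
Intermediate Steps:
$s{\left(g \right)} = \sqrt{3} \sqrt{- g}$ ($s{\left(g \right)} = \sqrt{- 3 g} = \sqrt{3} \sqrt{- g}$)
$488 - 394 s{\left(22 \right)} = 488 - 394 \sqrt{3} \sqrt{\left(-1\right) 22} = 488 - 394 \sqrt{3} \sqrt{-22} = 488 - 394 \sqrt{3} i \sqrt{22} = 488 - 394 i \sqrt{66}$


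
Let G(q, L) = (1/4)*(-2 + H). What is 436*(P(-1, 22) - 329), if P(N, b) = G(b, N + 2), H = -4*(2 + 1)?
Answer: -144970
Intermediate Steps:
H = -12 (H = -4*3 = -12)
G(q, L) = -7/2 (G(q, L) = (1/4)*(-2 - 12) = (1*(¼))*(-14) = (¼)*(-14) = -7/2)
P(N, b) = -7/2
436*(P(-1, 22) - 329) = 436*(-7/2 - 329) = 436*(-665/2) = -144970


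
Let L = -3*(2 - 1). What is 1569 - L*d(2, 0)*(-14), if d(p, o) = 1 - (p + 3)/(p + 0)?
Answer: 1632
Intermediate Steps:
d(p, o) = 1 - (3 + p)/p
L = -3 (L = -3*1 = -3)
1569 - L*d(2, 0)*(-14) = 1569 - (-(-9)/2)*(-14) = 1569 - (-3*(-3/2))*(-14) = 1569 - 9*(-14)/2 = 1569 - 1*(-63) = 1569 + 63 = 1632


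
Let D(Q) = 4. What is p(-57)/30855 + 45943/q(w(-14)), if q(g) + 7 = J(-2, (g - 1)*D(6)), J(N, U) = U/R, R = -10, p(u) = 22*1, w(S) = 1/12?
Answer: -3866103052/558195 ≈ -6926.1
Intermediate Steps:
w(S) = 1/12
p(u) = 22
J(N, U) = -U/10 (J(N, U) = U/(-10) = U*(-⅒) = -U/10)
q(g) = -33/5 - 2*g/5 (q(g) = -7 - (g - 1)*4/10 = -7 - (-1 + g)*4/10 = -7 - (-4 + 4*g)/10 = -7 + (⅖ - 2*g/5) = -33/5 - 2*g/5)
p(-57)/30855 + 45943/q(w(-14)) = 22/30855 + 45943/(-33/5 - ⅖*1/12) = 22*(1/30855) + 45943/(-33/5 - 1/30) = 2/2805 + 45943/(-199/30) = 2/2805 + 45943*(-30/199) = 2/2805 - 1378290/199 = -3866103052/558195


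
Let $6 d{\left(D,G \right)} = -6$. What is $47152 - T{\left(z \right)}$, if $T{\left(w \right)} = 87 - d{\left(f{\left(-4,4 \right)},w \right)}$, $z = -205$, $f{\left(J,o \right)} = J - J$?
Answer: $47064$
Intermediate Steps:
$f{\left(J,o \right)} = 0$
$d{\left(D,G \right)} = -1$ ($d{\left(D,G \right)} = \frac{1}{6} \left(-6\right) = -1$)
$T{\left(w \right)} = 88$ ($T{\left(w \right)} = 87 - -1 = 87 + 1 = 88$)
$47152 - T{\left(z \right)} = 47152 - 88 = 47064$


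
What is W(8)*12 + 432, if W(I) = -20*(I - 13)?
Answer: 1632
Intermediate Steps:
W(I) = 260 - 20*I (W(I) = -20*(-13 + I) = 260 - 20*I)
W(8)*12 + 432 = (260 - 20*8)*12 + 432 = (260 - 160)*12 + 432 = 100*12 + 432 = 1200 + 432 = 1632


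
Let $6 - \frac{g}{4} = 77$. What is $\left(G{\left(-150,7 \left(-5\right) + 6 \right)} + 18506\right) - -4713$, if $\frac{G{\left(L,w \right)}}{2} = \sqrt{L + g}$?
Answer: $23219 + 2 i \sqrt{434} \approx 23219.0 + 41.665 i$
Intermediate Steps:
$g = -284$ ($g = 24 - 308 = -284$)
$G{\left(L,w \right)} = 2 \sqrt{-284 + L}$ ($G{\left(L,w \right)} = 2 \sqrt{L - 284} = 2 \sqrt{-284 + L}$)
$\left(G{\left(-150,7 \left(-5\right) + 6 \right)} + 18506\right) - -4713 = \left(2 \sqrt{-284 - 150} + 18506\right) - -4713 = \left(2 \sqrt{-434} + 18506\right) + 4713 = \left(2 i \sqrt{434} + 18506\right) + 4713 = \left(18506 + 2 i \sqrt{434}\right) + 4713 = 23219 + 2 i \sqrt{434}$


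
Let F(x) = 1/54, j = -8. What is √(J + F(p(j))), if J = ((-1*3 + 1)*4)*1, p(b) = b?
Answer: I*√2586/18 ≈ 2.8252*I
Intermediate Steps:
F(x) = 1/54
J = -8 (J = ((-3 + 1)*4)*1 = -2*4*1 = -8*1 = -8)
√(J + F(p(j))) = √(-8 + 1/54) = √(-431/54) = I*√2586/18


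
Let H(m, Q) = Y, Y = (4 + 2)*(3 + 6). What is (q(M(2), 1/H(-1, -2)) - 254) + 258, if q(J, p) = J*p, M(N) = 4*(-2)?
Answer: 104/27 ≈ 3.8519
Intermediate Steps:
Y = 54 (Y = 6*9 = 54)
H(m, Q) = 54
M(N) = -8
(q(M(2), 1/H(-1, -2)) - 254) + 258 = (-8/54 - 254) + 258 = (-8*1/54 - 254) + 258 = (-4/27 - 254) + 258 = -6862/27 + 258 = 104/27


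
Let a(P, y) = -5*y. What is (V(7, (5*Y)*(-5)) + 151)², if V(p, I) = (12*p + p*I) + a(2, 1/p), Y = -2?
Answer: 16728100/49 ≈ 3.4139e+5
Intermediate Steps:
V(p, I) = -5/p + 12*p + I*p (V(p, I) = (12*p + p*I) - 5/p = (12*p + I*p) - 5/p = -5/p + 12*p + I*p)
(V(7, (5*Y)*(-5)) + 151)² = ((-5 + 7²*(12 + (5*(-2))*(-5)))/7 + 151)² = ((-5 + 49*(12 - 10*(-5)))/7 + 151)² = ((-5 + 49*(12 + 50))/7 + 151)² = ((-5 + 49*62)/7 + 151)² = ((-5 + 3038)/7 + 151)² = ((⅐)*3033 + 151)² = (3033/7 + 151)² = (4090/7)² = 16728100/49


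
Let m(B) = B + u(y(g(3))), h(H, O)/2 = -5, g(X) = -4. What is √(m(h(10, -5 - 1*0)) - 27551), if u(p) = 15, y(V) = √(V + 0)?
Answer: I*√27546 ≈ 165.97*I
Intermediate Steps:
h(H, O) = -10 (h(H, O) = 2*(-5) = -10)
y(V) = √V
m(B) = 15 + B (m(B) = B + 15 = 15 + B)
√(m(h(10, -5 - 1*0)) - 27551) = √((15 - 10) - 27551) = √(5 - 27551) = √(-27546) = I*√27546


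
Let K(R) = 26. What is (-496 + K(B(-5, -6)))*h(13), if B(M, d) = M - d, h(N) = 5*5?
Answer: -11750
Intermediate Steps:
h(N) = 25
(-496 + K(B(-5, -6)))*h(13) = (-496 + 26)*25 = -470*25 = -11750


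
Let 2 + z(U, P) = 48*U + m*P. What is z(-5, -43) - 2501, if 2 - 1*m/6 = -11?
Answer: -6097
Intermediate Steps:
m = 78 (m = 12 - 6*(-11) = 12 + 66 = 78)
z(U, P) = -2 + 48*U + 78*P (z(U, P) = -2 + (48*U + 78*P) = -2 + 48*U + 78*P)
z(-5, -43) - 2501 = (-2 + 48*(-5) + 78*(-43)) - 2501 = (-2 - 240 - 3354) - 2501 = -3596 - 2501 = -6097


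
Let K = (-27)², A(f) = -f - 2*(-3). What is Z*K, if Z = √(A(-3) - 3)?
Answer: 729*√6 ≈ 1785.7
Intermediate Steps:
A(f) = 6 - f (A(f) = -f + 6 = 6 - f)
K = 729
Z = √6 (Z = √((6 - 1*(-3)) - 3) = √((6 + 3) - 3) = √(9 - 3) = √6 ≈ 2.4495)
Z*K = √6*729 = 729*√6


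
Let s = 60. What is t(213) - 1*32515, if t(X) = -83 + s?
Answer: -32538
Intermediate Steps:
t(X) = -23 (t(X) = -83 + 60 = -23)
t(213) - 1*32515 = -23 - 1*32515 = -23 - 32515 = -32538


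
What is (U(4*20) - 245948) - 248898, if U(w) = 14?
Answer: -494832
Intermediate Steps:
(U(4*20) - 245948) - 248898 = (14 - 245948) - 248898 = -245934 - 248898 = -494832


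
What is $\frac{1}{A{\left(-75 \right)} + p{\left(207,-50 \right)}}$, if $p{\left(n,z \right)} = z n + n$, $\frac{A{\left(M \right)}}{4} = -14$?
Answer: $- \frac{1}{10199} \approx -9.8049 \cdot 10^{-5}$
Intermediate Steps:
$A{\left(M \right)} = -56$ ($A{\left(M \right)} = 4 \left(-14\right) = -56$)
$p{\left(n,z \right)} = n + n z$ ($p{\left(n,z \right)} = n z + n = n + n z$)
$\frac{1}{A{\left(-75 \right)} + p{\left(207,-50 \right)}} = \frac{1}{-56 + 207 \left(1 - 50\right)} = \frac{1}{-56 + 207 \left(-49\right)} = \frac{1}{-56 - 10143} = \frac{1}{-10199} = - \frac{1}{10199}$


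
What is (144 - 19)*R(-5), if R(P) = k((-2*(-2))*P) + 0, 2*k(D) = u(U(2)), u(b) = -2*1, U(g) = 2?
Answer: -125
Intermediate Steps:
u(b) = -2
k(D) = -1 (k(D) = (½)*(-2) = -1)
R(P) = -1 (R(P) = -1 + 0 = -1)
(144 - 19)*R(-5) = (144 - 19)*(-1) = 125*(-1) = -125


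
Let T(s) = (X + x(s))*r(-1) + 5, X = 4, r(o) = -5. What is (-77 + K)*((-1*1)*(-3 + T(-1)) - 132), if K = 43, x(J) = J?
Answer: 4046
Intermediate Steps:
T(s) = -15 - 5*s (T(s) = (4 + s)*(-5) + 5 = (-20 - 5*s) + 5 = -15 - 5*s)
(-77 + K)*((-1*1)*(-3 + T(-1)) - 132) = (-77 + 43)*((-1*1)*(-3 + (-15 - 5*(-1))) - 132) = -34*(-(-3 + (-15 + 5)) - 132) = -34*(-(-3 - 10) - 132) = -34*(-1*(-13) - 132) = -34*(13 - 132) = -34*(-119) = 4046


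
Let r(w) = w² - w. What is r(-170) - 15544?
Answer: 13526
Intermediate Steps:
r(-170) - 15544 = -170*(-1 - 170) - 15544 = -170*(-171) - 15544 = 29070 - 15544 = 13526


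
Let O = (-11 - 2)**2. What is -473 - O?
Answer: -642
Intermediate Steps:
O = 169 (O = (-13)**2 = 169)
-473 - O = -473 - 1*169 = -473 - 169 = -642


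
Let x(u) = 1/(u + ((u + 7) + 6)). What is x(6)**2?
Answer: 1/625 ≈ 0.0016000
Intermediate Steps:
x(u) = 1/(13 + 2*u) (x(u) = 1/(u + ((7 + u) + 6)) = 1/(u + (13 + u)) = 1/(13 + 2*u))
x(6)**2 = (1/(13 + 2*6))**2 = (1/(13 + 12))**2 = (1/25)**2 = 1/625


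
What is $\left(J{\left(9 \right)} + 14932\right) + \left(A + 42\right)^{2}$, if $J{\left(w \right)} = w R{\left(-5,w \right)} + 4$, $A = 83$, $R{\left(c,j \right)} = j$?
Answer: $30642$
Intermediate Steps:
$J{\left(w \right)} = 4 + w^{2}$ ($J{\left(w \right)} = w w + 4 = w^{2} + 4 = 4 + w^{2}$)
$\left(J{\left(9 \right)} + 14932\right) + \left(A + 42\right)^{2} = \left(\left(4 + 9^{2}\right) + 14932\right) + \left(83 + 42\right)^{2} = \left(\left(4 + 81\right) + 14932\right) + 125^{2} = \left(85 + 14932\right) + 15625 = 15017 + 15625 = 30642$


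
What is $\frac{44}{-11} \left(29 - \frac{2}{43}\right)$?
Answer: $- \frac{4980}{43} \approx -115.81$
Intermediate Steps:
$\frac{44}{-11} \left(29 - \frac{2}{43}\right) = 44 \left(- \frac{1}{11}\right) \left(29 - \frac{2}{43}\right) = - 4 \left(29 - \frac{2}{43}\right) = \left(-4\right) \frac{1245}{43} = - \frac{4980}{43}$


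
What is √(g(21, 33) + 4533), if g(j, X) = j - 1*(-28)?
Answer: √4582 ≈ 67.690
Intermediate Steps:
g(j, X) = 28 + j (g(j, X) = j + 28 = 28 + j)
√(g(21, 33) + 4533) = √((28 + 21) + 4533) = √(49 + 4533) = √4582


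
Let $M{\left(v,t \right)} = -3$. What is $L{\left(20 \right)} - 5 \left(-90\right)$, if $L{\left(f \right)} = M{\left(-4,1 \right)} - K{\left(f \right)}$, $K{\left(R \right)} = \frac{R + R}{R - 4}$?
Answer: $\frac{889}{2} \approx 444.5$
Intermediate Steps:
$K{\left(R \right)} = \frac{2 R}{-4 + R}$
$L{\left(f \right)} = -3 - \frac{2 f}{-4 + f}$
$L{\left(20 \right)} - 5 \left(-90\right) = \frac{12 - 100}{-4 + 20} - 5 \left(-90\right) = \frac{12 - 100}{16} - -450 = \frac{1}{16} \left(-88\right) + 450 = - \frac{11}{2} + 450 = \frac{889}{2}$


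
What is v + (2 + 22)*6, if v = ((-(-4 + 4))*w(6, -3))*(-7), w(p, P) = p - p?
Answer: 144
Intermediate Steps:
w(p, P) = 0
v = 0 (v = (-(-4 + 4)*0)*(-7) = (-1*0*0)*(-7) = (0*0)*(-7) = 0*(-7) = 0)
v + (2 + 22)*6 = 0 + (2 + 22)*6 = 0 + 24*6 = 0 + 144 = 144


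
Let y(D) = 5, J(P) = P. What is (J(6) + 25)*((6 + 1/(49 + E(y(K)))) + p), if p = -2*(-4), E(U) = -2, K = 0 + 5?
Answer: 20429/47 ≈ 434.66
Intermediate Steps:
K = 5
p = 8
(J(6) + 25)*((6 + 1/(49 + E(y(K)))) + p) = (6 + 25)*((6 + 1/(49 - 2)) + 8) = 31*((6 + 1/47) + 8) = 31*(283/47 + 8) = 31*(659/47) = 20429/47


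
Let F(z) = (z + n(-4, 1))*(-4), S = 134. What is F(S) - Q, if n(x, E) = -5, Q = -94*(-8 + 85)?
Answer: 6722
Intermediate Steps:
Q = -7238 (Q = -94*77 = -7238)
F(z) = 20 - 4*z (F(z) = (z - 5)*(-4) = (-5 + z)*(-4) = 20 - 4*z)
F(S) - Q = (20 - 4*134) - 1*(-7238) = (20 - 536) + 7238 = -516 + 7238 = 6722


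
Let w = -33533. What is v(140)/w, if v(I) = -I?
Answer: 140/33533 ≈ 0.0041750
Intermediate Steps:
v(140)/w = -1*140/(-33533) = -140*(-1/33533) = 140/33533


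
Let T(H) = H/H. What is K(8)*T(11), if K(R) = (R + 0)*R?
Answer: 64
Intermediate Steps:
T(H) = 1
K(R) = R² (K(R) = R*R = R²)
K(8)*T(11) = 8²*1 = 64*1 = 64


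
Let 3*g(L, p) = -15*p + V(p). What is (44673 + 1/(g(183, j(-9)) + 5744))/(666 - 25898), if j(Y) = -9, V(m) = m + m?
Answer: -32292995/18239582 ≈ -1.7705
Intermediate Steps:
V(m) = 2*m
g(L, p) = -13*p/3 (g(L, p) = (-15*p + 2*p)/3 = (-13*p)/3 = -13*p/3)
(44673 + 1/(g(183, j(-9)) + 5744))/(666 - 25898) = (44673 + 1/(-13/3*(-9) + 5744))/(666 - 25898) = (44673 + 1/(39 + 5744))/(-25232) = (44673 + 1/5783)*(-1/25232) = (258343960/5783)*(-1/25232) = -32292995/18239582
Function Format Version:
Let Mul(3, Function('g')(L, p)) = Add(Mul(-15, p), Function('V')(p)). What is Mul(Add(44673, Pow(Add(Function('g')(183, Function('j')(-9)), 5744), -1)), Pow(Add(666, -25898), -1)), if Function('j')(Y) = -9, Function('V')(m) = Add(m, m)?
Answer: Rational(-32292995, 18239582) ≈ -1.7705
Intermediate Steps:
Function('V')(m) = Mul(2, m)
Function('g')(L, p) = Mul(Rational(-13, 3), p) (Function('g')(L, p) = Mul(Rational(1, 3), Add(Mul(-15, p), Mul(2, p))) = Mul(Rational(1, 3), Mul(-13, p)) = Mul(Rational(-13, 3), p))
Mul(Add(44673, Pow(Add(Function('g')(183, Function('j')(-9)), 5744), -1)), Pow(Add(666, -25898), -1)) = Mul(Add(44673, Pow(Add(Mul(Rational(-13, 3), -9), 5744), -1)), Pow(Add(666, -25898), -1)) = Mul(Add(44673, Pow(Add(39, 5744), -1)), Pow(-25232, -1)) = Mul(Add(44673, Pow(5783, -1)), Rational(-1, 25232)) = Mul(Add(44673, Rational(1, 5783)), Rational(-1, 25232)) = Mul(Rational(258343960, 5783), Rational(-1, 25232)) = Rational(-32292995, 18239582)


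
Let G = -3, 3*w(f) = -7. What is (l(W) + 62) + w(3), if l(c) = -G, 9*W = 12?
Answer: 188/3 ≈ 62.667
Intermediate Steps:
W = 4/3 (W = (1/9)*12 = 4/3 ≈ 1.3333)
w(f) = -7/3 (w(f) = (1/3)*(-7) = -7/3)
l(c) = 3 (l(c) = -1*(-3) = 3)
(l(W) + 62) + w(3) = (3 + 62) - 7/3 = 65 - 7/3 = 188/3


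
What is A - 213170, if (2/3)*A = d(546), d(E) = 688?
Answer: -212138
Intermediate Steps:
A = 1032 (A = (3/2)*688 = 1032)
A - 213170 = 1032 - 213170 = -212138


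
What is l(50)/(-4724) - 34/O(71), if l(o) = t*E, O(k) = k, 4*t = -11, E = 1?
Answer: -641683/1341616 ≈ -0.47829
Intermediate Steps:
t = -11/4 (t = (¼)*(-11) = -11/4 ≈ -2.7500)
l(o) = -11/4 (l(o) = -11/4*1 = -11/4)
l(50)/(-4724) - 34/O(71) = -11/4/(-4724) - 34/71 = -11/4*(-1/4724) - 34*1/71 = 11/18896 - 34/71 = -641683/1341616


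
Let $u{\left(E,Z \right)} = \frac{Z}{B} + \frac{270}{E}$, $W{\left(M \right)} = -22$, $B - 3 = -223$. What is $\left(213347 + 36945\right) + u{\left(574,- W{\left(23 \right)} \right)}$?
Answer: $\frac{718339103}{2870} \approx 2.5029 \cdot 10^{5}$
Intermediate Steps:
$B = -220$ ($B = 3 - 223 = -220$)
$u{\left(E,Z \right)} = \frac{270}{E} - \frac{Z}{220}$ ($u{\left(E,Z \right)} = \frac{Z}{-220} + \frac{270}{E} = Z \left(- \frac{1}{220}\right) + \frac{270}{E} = - \frac{Z}{220} + \frac{270}{E} = \frac{270}{E} - \frac{Z}{220}$)
$\left(213347 + 36945\right) + u{\left(574,- W{\left(23 \right)} \right)} = \left(213347 + 36945\right) + \left(\frac{270}{574} - \frac{\left(-1\right) \left(-22\right)}{220}\right) = 250292 + \left(270 \cdot \frac{1}{574} - \frac{1}{10}\right) = 250292 + \left(\frac{135}{287} - \frac{1}{10}\right) = 250292 + \frac{1063}{2870} = \frac{718339103}{2870}$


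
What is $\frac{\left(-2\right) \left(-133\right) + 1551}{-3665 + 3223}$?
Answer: $- \frac{1817}{442} \approx -4.1109$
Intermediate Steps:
$\frac{\left(-2\right) \left(-133\right) + 1551}{-3665 + 3223} = \frac{266 + 1551}{-442} = 1817 \left(- \frac{1}{442}\right) = - \frac{1817}{442}$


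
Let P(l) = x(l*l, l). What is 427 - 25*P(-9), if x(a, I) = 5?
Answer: 302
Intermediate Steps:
P(l) = 5
427 - 25*P(-9) = 427 - 25*5 = 427 - 125 = 302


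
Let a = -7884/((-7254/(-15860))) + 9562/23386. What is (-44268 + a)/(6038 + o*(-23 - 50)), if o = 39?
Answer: -22294520713/1156683253 ≈ -19.275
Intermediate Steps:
a = -6248123269/362483 (a = -7884/((-7254*(-1/15860))) + 9562*(1/23386) = -7884/279/610 + 4781/11693 = -7884*610/279 + 4781/11693 = -534360/31 + 4781/11693 = -6248123269/362483 ≈ -17237.)
(-44268 + a)/(6038 + o*(-23 - 50)) = (-44268 - 6248123269/362483)/(6038 + 39*(-23 - 50)) = -22294520713/(362483*(6038 + 39*(-73))) = -22294520713/(362483*(6038 - 2847)) = -22294520713/362483/3191 = -22294520713/362483*1/3191 = -22294520713/1156683253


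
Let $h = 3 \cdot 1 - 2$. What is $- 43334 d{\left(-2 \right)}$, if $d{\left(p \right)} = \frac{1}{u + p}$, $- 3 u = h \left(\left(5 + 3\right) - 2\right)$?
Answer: $\frac{21667}{2} \approx 10834.0$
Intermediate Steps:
$h = 1$ ($h = 3 - 2 = 1$)
$u = -2$ ($u = - \frac{1 \left(\left(5 + 3\right) - 2\right)}{3} = - \frac{1 \left(8 - 2\right)}{3} = - \frac{1 \cdot 6}{3} = \left(- \frac{1}{3}\right) 6 = -2$)
$d{\left(p \right)} = \frac{1}{-2 + p}$
$- 43334 d{\left(-2 \right)} = - \frac{43334}{-2 - 2} = - \frac{43334}{-4} = \left(-43334\right) \left(- \frac{1}{4}\right) = \frac{21667}{2}$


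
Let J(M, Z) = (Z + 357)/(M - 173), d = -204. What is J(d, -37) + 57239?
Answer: 21578783/377 ≈ 57238.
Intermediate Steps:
J(M, Z) = (357 + Z)/(-173 + M)
J(d, -37) + 57239 = (357 - 37)/(-173 - 204) + 57239 = 320/(-377) + 57239 = -1/377*320 + 57239 = -320/377 + 57239 = 21578783/377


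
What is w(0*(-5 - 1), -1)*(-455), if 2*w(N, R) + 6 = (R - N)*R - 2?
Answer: 3185/2 ≈ 1592.5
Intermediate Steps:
w(N, R) = -4 + R*(R - N)/2 (w(N, R) = -3 + ((R - N)*R - 2)/2 = -3 + (R*(R - N) - 2)/2 = -3 + (-2 + R*(R - N))/2 = -3 + (-1 + R*(R - N)/2) = -4 + R*(R - N)/2)
w(0*(-5 - 1), -1)*(-455) = (-4 + (½)*(-1)² - ½*0*(-5 - 1)*(-1))*(-455) = (-4 + (½)*1 - ½*0*(-6)*(-1))*(-455) = (-4 + ½ - ½*0*(-1))*(-455) = (-4 + ½ + 0)*(-455) = -7/2*(-455) = 3185/2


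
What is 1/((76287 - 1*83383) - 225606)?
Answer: -1/232702 ≈ -4.2973e-6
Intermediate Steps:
1/((76287 - 1*83383) - 225606) = 1/((76287 - 83383) - 225606) = 1/(-7096 - 225606) = 1/(-232702) = -1/232702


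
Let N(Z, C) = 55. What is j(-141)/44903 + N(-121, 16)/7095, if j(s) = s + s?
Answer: 8525/5792487 ≈ 0.0014717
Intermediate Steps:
j(s) = 2*s
j(-141)/44903 + N(-121, 16)/7095 = (2*(-141))/44903 + 55/7095 = -282*1/44903 + 55*(1/7095) = -282/44903 + 1/129 = 8525/5792487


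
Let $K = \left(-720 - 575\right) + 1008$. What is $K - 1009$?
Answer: $-1296$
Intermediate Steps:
$K = -287$ ($K = -1295 + 1008 = -287$)
$K - 1009 = -287 - 1009 = -1296$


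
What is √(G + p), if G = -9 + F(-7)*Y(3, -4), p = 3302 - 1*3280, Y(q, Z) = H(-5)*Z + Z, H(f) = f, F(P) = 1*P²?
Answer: √797 ≈ 28.231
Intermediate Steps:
F(P) = P²
Y(q, Z) = -4*Z (Y(q, Z) = -5*Z + Z = -4*Z)
p = 22 (p = 3302 - 3280 = 22)
G = 775 (G = -9 + (-7)²*(-4*(-4)) = -9 + 49*16 = -9 + 784 = 775)
√(G + p) = √(775 + 22) = √797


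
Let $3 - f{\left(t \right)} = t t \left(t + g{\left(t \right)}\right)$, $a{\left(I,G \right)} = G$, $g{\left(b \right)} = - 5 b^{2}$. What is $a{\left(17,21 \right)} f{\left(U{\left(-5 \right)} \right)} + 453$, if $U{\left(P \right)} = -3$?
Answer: $9588$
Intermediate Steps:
$f{\left(t \right)} = 3 - t^{2} \left(t - 5 t^{2}\right)$ ($f{\left(t \right)} = 3 - t t \left(t - 5 t^{2}\right) = 3 - t^{2} \left(t - 5 t^{2}\right)$)
$a{\left(17,21 \right)} f{\left(U{\left(-5 \right)} \right)} + 453 = 21 \left(3 - \left(-3\right)^{3} + 5 \left(-3\right)^{4}\right) + 453 = 21 \left(3 - -27 + 5 \cdot 81\right) + 453 = 21 \left(3 + 27 + 405\right) + 453 = 21 \cdot 435 + 453 = 9135 + 453 = 9588$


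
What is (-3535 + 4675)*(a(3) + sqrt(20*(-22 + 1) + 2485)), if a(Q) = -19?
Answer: -21660 + 1140*sqrt(2065) ≈ 30144.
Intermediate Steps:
(-3535 + 4675)*(a(3) + sqrt(20*(-22 + 1) + 2485)) = (-3535 + 4675)*(-19 + sqrt(20*(-22 + 1) + 2485)) = 1140*(-19 + sqrt(20*(-21) + 2485)) = 1140*(-19 + sqrt(-420 + 2485)) = 1140*(-19 + sqrt(2065)) = -21660 + 1140*sqrt(2065)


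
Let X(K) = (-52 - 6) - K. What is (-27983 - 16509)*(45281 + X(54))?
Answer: -2009659148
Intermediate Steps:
X(K) = -58 - K
(-27983 - 16509)*(45281 + X(54)) = (-27983 - 16509)*(45281 + (-58 - 1*54)) = -44492*(45281 + (-58 - 54)) = -44492*(45281 - 112) = -44492*45169 = -2009659148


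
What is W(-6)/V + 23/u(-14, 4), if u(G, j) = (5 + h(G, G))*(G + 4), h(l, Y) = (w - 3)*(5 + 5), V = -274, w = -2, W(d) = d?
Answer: 4501/61650 ≈ 0.073009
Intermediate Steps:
h(l, Y) = -50 (h(l, Y) = (-2 - 3)*(5 + 5) = -5*10 = -50)
u(G, j) = -180 - 45*G (u(G, j) = (5 - 50)*(G + 4) = -45*(4 + G) = -180 - 45*G)
W(-6)/V + 23/u(-14, 4) = -6/(-274) + 23/(-180 - 45*(-14)) = -6*(-1/274) + 23/(-180 + 630) = 3/137 + 23/450 = 4501/61650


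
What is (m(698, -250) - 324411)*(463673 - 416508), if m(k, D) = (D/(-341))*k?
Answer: -5209357789415/341 ≈ -1.5277e+10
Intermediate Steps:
m(k, D) = -D*k/341 (m(k, D) = (D*(-1/341))*k = (-D/341)*k = -D*k/341)
(m(698, -250) - 324411)*(463673 - 416508) = (-1/341*(-250)*698 - 324411)*(463673 - 416508) = (174500/341 - 324411)*47165 = -110449651/341*47165 = -5209357789415/341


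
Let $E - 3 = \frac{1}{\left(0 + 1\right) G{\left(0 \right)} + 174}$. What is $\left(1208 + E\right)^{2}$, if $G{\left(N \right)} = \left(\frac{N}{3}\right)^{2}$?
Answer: $\frac{44400811225}{30276} \approx 1.4665 \cdot 10^{6}$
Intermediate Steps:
$G{\left(N \right)} = \frac{N^{2}}{9}$ ($G{\left(N \right)} = \left(N \frac{1}{3}\right)^{2} = \left(\frac{N}{3}\right)^{2} = \frac{N^{2}}{9}$)
$E = \frac{523}{174}$ ($E = 3 + \frac{1}{\left(0 + 1\right) \frac{0^{2}}{9} + 174} = 3 + \frac{1}{1 \cdot \frac{1}{9} \cdot 0 + 174} = 3 + \frac{1}{1 \cdot 0 + 174} = 3 + \frac{1}{0 + 174} = 3 + \frac{1}{174} = \frac{523}{174} \approx 3.0057$)
$\left(1208 + E\right)^{2} = \left(1208 + \frac{523}{174}\right)^{2} = \left(\frac{210715}{174}\right)^{2} = \frac{44400811225}{30276}$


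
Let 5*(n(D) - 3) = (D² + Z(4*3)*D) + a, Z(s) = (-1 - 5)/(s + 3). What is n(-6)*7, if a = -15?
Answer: 1344/25 ≈ 53.760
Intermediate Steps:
Z(s) = -6/(3 + s)
n(D) = -2*D/25 + D²/5 (n(D) = 3 + ((D² + (-6/(3 + 4*3))*D) - 15)/5 = 3 + ((D² + (-6/(3 + 12))*D) - 15)/5 = 3 + ((D² + (-6/15)*D) - 15)/5 = 3 + ((D² + (-6*1/15)*D) - 15)/5 = 3 + ((D² - 2*D/5) - 15)/5 = 3 + (-15 + D² - 2*D/5)/5 = 3 + (-3 - 2*D/25 + D²/5) = -2*D/25 + D²/5)
n(-6)*7 = ((1/25)*(-6)*(-2 + 5*(-6)))*7 = ((1/25)*(-6)*(-2 - 30))*7 = ((1/25)*(-6)*(-32))*7 = (192/25)*7 = 1344/25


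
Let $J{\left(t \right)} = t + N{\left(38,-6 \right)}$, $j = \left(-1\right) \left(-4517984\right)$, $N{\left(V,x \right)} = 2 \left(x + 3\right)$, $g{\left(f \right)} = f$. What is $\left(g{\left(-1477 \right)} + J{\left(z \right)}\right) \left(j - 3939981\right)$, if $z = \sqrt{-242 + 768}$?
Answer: $-857178449 + 578003 \sqrt{526} \approx -8.4392 \cdot 10^{8}$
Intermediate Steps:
$z = \sqrt{526} \approx 22.935$
$N{\left(V,x \right)} = 6 + 2 x$ ($N{\left(V,x \right)} = 2 \left(3 + x\right) = 6 + 2 x$)
$j = 4517984$
$J{\left(t \right)} = -6 + t$ ($J{\left(t \right)} = t + \left(6 + 2 \left(-6\right)\right) = t + \left(6 - 12\right) = t - 6 = -6 + t$)
$\left(g{\left(-1477 \right)} + J{\left(z \right)}\right) \left(j - 3939981\right) = \left(-1477 - \left(6 - \sqrt{526}\right)\right) \left(4517984 - 3939981\right) = \left(-1483 + \sqrt{526}\right) 578003 = -857178449 + 578003 \sqrt{526}$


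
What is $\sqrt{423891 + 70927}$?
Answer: $\sqrt{494818} \approx 703.43$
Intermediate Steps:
$\sqrt{423891 + 70927} = \sqrt{494818}$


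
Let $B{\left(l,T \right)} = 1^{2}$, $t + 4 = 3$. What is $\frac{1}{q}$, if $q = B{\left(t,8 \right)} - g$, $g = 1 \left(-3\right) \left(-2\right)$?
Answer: $- \frac{1}{5} \approx -0.2$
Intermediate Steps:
$t = -1$ ($t = -4 + 3 = -1$)
$B{\left(l,T \right)} = 1$
$g = 6$ ($g = \left(-3\right) \left(-2\right) = 6$)
$q = -5$ ($q = 1 - 6 = -5$)
$\frac{1}{q} = \frac{1}{-5} = - \frac{1}{5}$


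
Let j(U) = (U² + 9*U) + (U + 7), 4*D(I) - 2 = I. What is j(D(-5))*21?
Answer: 21/16 ≈ 1.3125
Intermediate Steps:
D(I) = ½ + I/4
j(U) = 7 + U² + 10*U (j(U) = (U² + 9*U) + (7 + U) = 7 + U² + 10*U)
j(D(-5))*21 = (7 + (½ + (¼)*(-5))² + 10*(½ + (¼)*(-5)))*21 = (7 + (½ - 5/4)² + 10*(½ - 5/4))*21 = (7 + (-¾)² + 10*(-¾))*21 = (7 + 9/16 - 15/2)*21 = (1/16)*21 = 21/16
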